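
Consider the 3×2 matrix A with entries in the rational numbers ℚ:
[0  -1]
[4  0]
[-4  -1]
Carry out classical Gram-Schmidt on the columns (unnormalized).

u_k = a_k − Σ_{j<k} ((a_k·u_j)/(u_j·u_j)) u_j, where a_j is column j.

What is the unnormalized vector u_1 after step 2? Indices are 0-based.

Step 1: u_0 = a_0 = (0, 4, -4).
Step 2: u_1 = a_1 − (1/8)·u_0 = (-1, -1/2, -1/2).

u_1 = (-1, -1/2, -1/2)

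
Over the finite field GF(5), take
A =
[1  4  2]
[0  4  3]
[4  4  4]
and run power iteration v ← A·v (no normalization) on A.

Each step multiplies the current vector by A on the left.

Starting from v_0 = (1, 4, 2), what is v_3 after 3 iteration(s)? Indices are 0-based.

v_0 = (1, 4, 2).
v_1 = A·v_0 = (1, 2, 3).
v_2 = A·v_1 = (0, 2, 4).
v_3 = A·v_2 = (1, 0, 4).

v_3 = (1, 0, 4)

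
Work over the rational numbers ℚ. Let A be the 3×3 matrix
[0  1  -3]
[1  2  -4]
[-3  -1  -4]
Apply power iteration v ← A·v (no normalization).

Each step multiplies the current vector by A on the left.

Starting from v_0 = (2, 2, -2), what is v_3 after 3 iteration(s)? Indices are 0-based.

v_3 = (150, 238, 74)

v_0 = (2, 2, -2).
v_1 = A·v_0 = (8, 14, 0).
v_2 = A·v_1 = (14, 36, -38).
v_3 = A·v_2 = (150, 238, 74).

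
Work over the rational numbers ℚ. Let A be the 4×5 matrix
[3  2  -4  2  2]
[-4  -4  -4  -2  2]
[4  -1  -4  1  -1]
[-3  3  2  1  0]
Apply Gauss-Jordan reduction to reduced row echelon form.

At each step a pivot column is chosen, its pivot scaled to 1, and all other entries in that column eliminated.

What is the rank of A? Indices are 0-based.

rank = 4

[1] R0 /= 3  ⇒  (1, 2/3, -4/3, 2/3, 2/3)
     R1 -= -4·R0  ⇒  (0, -4/3, -28/3, 2/3, 14/3)
     R2 -= 4·R0  ⇒  (0, -11/3, 4/3, -5/3, -11/3)
     R3 -= -3·R0  ⇒  (0, 5, -2, 3, 2)
[2] R1 /= -4/3  ⇒  (0, 1, 7, -1/2, -7/2)
     R0 -= 2/3·R1  ⇒  (1, 0, -6, 1, 3)
     R2 -= -11/3·R1  ⇒  (0, 0, 27, -7/2, -33/2)
     R3 -= 5·R1  ⇒  (0, 0, -37, 11/2, 39/2)
[3] R2 /= 27  ⇒  (0, 0, 1, -7/54, -11/18)
     R0 -= -6·R2  ⇒  (1, 0, 0, 2/9, -2/3)
     R1 -= 7·R2  ⇒  (0, 1, 0, 11/27, 7/9)
     R3 -= -37·R2  ⇒  (0, 0, 0, 19/27, -28/9)
[4] R3 /= 19/27  ⇒  (0, 0, 0, 1, -84/19)
     R0 -= 2/9·R3  ⇒  (1, 0, 0, 0, 6/19)
     R1 -= 11/27·R3  ⇒  (0, 1, 0, 0, 49/19)
     R2 -= -7/54·R3  ⇒  (0, 0, 1, 0, -45/38)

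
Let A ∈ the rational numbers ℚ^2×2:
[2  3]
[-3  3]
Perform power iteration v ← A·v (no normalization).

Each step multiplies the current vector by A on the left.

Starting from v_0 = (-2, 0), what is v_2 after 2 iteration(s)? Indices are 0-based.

v_2 = (10, 30)

v_0 = (-2, 0).
v_1 = A·v_0 = (-4, 6).
v_2 = A·v_1 = (10, 30).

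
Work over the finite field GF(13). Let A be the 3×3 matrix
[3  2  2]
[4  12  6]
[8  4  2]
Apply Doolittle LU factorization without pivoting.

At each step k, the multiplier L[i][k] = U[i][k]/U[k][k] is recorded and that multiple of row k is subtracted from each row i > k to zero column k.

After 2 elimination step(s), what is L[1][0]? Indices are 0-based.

L[1][0] = 10

Step 1: pivot at (0,0) is 3.
  row1 ← row1 − (10)·row0  ⇒  L[1][0]=10, U row1=(0, 5, 12)
  row2 ← row2 − (7)·row0  ⇒  L[2][0]=7, U row2=(0, 3, 1)
Step 2: pivot at (1,1) is 5.
  row2 ← row2 − (11)·row1  ⇒  L[2][1]=11, U row2=(0, 0, 12)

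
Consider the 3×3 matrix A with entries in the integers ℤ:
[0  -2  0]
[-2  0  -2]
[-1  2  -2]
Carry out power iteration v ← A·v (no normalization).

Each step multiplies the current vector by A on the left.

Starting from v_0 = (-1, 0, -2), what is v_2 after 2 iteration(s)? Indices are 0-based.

v_2 = (-12, -10, 2)

v_0 = (-1, 0, -2).
v_1 = A·v_0 = (0, 6, 5).
v_2 = A·v_1 = (-12, -10, 2).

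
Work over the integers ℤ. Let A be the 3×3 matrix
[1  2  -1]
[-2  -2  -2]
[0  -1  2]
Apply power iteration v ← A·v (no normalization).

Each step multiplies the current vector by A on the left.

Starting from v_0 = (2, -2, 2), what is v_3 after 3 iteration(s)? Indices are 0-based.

v_0 = (2, -2, 2).
v_1 = A·v_0 = (-4, -4, 6).
v_2 = A·v_1 = (-18, 4, 16).
v_3 = A·v_2 = (-26, -4, 28).

v_3 = (-26, -4, 28)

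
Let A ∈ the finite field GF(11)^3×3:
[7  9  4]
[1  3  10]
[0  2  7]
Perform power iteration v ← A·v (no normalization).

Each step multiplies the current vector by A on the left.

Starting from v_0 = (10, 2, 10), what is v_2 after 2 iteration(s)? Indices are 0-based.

v_0 = (10, 2, 10).
v_1 = A·v_0 = (7, 6, 8).
v_2 = A·v_1 = (3, 6, 2).

v_2 = (3, 6, 2)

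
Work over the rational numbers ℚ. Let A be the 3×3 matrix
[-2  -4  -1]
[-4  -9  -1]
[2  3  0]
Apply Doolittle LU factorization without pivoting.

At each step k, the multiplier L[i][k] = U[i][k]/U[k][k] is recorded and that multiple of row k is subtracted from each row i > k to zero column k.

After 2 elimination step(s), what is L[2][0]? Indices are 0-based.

[col 0] pivot -2
  R1 -= 2*R0 → (0, -1, 1)  (L[1][0] := 2)
  R2 -= -1*R0 → (0, -1, -1)  (L[2][0] := -1)
[col 1] pivot -1
  R2 -= 1*R1 → (0, 0, -2)  (L[2][1] := 1)

L[2][0] = -1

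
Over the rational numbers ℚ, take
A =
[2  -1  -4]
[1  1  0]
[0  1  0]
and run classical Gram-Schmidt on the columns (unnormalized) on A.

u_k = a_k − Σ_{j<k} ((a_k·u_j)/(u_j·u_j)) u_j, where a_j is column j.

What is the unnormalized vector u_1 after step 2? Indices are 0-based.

Step 1: u_0 = a_0 = (2, 1, 0).
Step 2: u_1 = a_1 − (-1/5)·u_0 = (-3/5, 6/5, 1).

u_1 = (-3/5, 6/5, 1)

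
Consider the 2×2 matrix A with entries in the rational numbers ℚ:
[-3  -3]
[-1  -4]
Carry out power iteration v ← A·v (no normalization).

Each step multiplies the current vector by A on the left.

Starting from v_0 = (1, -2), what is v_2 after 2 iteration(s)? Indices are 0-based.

v_2 = (-30, -31)

v_0 = (1, -2).
v_1 = A·v_0 = (3, 7).
v_2 = A·v_1 = (-30, -31).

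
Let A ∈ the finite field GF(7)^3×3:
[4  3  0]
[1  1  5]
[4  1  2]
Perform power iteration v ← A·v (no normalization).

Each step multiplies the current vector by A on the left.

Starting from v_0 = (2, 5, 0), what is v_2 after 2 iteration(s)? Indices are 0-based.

v_0 = (2, 5, 0).
v_1 = A·v_0 = (2, 0, 6).
v_2 = A·v_1 = (1, 4, 6).

v_2 = (1, 4, 6)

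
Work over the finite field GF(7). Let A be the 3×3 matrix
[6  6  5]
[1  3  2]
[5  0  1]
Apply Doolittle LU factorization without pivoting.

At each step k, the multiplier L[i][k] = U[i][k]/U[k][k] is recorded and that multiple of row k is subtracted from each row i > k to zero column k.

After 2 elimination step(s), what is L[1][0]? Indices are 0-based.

L[1][0] = 6

k=0: U[0][0]=6
  eliminate (1,0): mult=6, new row 1: (0, 2, 0); set L[1][0]=6
  eliminate (2,0): mult=2, new row 2: (0, 2, 5); set L[2][0]=2
k=1: U[1][1]=2
  eliminate (2,1): mult=1, new row 2: (0, 0, 5); set L[2][1]=1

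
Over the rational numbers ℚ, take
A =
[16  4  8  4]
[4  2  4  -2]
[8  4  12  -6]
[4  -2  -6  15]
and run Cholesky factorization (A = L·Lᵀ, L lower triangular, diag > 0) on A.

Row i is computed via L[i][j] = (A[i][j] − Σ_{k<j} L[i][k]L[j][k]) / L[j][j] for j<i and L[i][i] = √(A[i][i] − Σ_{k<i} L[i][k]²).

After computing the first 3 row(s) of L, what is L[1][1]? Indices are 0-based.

L[1][1] = 1

Step 1: L[0][0] = √(16) = 4.
  L[1][0] = (4) / L[0][0] = 1.
Step 2: L[1][1] = √(1) = 1.
  L[2][0] = (8) / L[0][0] = 2.
  L[2][1] = (2) / L[1][1] = 2.
Step 3: L[2][2] = √(4) = 2.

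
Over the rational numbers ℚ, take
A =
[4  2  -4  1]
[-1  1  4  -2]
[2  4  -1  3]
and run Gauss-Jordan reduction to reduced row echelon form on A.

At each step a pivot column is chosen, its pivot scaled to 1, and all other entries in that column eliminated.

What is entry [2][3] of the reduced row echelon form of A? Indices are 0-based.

M[2][3] = -6/5

[1] R0 /= 4  ⇒  (1, 1/2, -1, 1/4)
     R1 -= -1·R0  ⇒  (0, 3/2, 3, -7/4)
     R2 -= 2·R0  ⇒  (0, 3, 1, 5/2)
[2] R1 /= 3/2  ⇒  (0, 1, 2, -7/6)
     R0 -= 1/2·R1  ⇒  (1, 0, -2, 5/6)
     R2 -= 3·R1  ⇒  (0, 0, -5, 6)
[3] R2 /= -5  ⇒  (0, 0, 1, -6/5)
     R0 -= -2·R2  ⇒  (1, 0, 0, -47/30)
     R1 -= 2·R2  ⇒  (0, 1, 0, 37/30)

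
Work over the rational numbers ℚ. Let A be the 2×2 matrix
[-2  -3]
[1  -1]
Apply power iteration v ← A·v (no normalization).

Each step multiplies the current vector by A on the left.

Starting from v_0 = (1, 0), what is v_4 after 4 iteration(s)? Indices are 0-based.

v_4 = (-26, 3)

v_0 = (1, 0).
v_1 = A·v_0 = (-2, 1).
v_2 = A·v_1 = (1, -3).
v_3 = A·v_2 = (7, 4).
v_4 = A·v_3 = (-26, 3).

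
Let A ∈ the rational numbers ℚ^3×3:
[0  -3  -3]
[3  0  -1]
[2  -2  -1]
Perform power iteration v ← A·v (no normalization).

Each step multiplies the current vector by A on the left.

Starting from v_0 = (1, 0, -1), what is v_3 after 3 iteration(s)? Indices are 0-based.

v_0 = (1, 0, -1).
v_1 = A·v_0 = (3, 4, 3).
v_2 = A·v_1 = (-21, 6, -5).
v_3 = A·v_2 = (-3, -58, -49).

v_3 = (-3, -58, -49)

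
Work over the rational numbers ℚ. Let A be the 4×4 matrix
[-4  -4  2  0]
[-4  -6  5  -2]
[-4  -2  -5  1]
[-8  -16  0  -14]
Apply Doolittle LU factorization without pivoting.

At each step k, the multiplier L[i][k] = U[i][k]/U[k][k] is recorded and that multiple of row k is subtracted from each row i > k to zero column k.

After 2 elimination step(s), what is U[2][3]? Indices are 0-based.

U[2][3] = -1

[col 0] pivot -4
  R1 -= 1*R0 → (0, -2, 3, -2)  (L[1][0] := 1)
  R2 -= 1*R0 → (0, 2, -7, 1)  (L[2][0] := 1)
  R3 -= 2*R0 → (0, -8, -4, -14)  (L[3][0] := 2)
[col 1] pivot -2
  R2 -= -1*R1 → (0, 0, -4, -1)  (L[2][1] := -1)
  R3 -= 4*R1 → (0, 0, -16, -6)  (L[3][1] := 4)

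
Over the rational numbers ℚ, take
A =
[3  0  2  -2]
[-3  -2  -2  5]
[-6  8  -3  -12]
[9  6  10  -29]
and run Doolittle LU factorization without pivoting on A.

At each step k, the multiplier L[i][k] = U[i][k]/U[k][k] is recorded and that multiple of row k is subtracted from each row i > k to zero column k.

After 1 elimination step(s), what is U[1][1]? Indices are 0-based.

U[1][1] = -2

[col 0] pivot 3
  R1 -= -1*R0 → (0, -2, 0, 3)  (L[1][0] := -1)
  R2 -= -2*R0 → (0, 8, 1, -16)  (L[2][0] := -2)
  R3 -= 3*R0 → (0, 6, 4, -23)  (L[3][0] := 3)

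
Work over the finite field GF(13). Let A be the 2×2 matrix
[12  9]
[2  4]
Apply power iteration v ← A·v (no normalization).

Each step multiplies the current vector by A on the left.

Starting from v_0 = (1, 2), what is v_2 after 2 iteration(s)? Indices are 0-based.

v_0 = (1, 2).
v_1 = A·v_0 = (4, 10).
v_2 = A·v_1 = (8, 9).

v_2 = (8, 9)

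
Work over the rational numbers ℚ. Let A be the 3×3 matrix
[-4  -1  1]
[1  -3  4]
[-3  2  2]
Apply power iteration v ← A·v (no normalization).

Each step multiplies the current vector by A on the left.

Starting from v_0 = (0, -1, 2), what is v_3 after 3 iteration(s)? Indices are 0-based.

v_0 = (0, -1, 2).
v_1 = A·v_0 = (3, 11, 2).
v_2 = A·v_1 = (-21, -22, 17).
v_3 = A·v_2 = (123, 113, 53).

v_3 = (123, 113, 53)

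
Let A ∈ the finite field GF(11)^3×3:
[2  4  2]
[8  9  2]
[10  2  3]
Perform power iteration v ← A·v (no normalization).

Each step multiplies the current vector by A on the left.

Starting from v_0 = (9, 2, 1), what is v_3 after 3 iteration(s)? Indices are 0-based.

v_3 = (8, 2, 3)

v_0 = (9, 2, 1).
v_1 = A·v_0 = (6, 4, 9).
v_2 = A·v_1 = (2, 3, 7).
v_3 = A·v_2 = (8, 2, 3).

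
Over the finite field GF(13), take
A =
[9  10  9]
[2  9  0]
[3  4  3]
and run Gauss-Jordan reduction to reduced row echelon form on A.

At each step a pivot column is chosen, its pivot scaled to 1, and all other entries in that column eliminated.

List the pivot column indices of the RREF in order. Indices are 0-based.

pivot columns: 0, 1, 2

pivot(0,0)=9: scale R0 → (1, 4, 1)
  clear (1,0): R1 −= (2)R0 → (0, 1, 11)
  clear (2,0): R2 −= (3)R0 → (0, 5, 0)
pivot(1,1)=1: scale R1 → (0, 1, 11)
  clear (0,1): R0 −= (4)R1 → (1, 0, 9)
  clear (2,1): R2 −= (5)R1 → (0, 0, 10)
pivot(2,2)=10: scale R2 → (0, 0, 1)
  clear (0,2): R0 −= (9)R2 → (1, 0, 0)
  clear (1,2): R1 −= (11)R2 → (0, 1, 0)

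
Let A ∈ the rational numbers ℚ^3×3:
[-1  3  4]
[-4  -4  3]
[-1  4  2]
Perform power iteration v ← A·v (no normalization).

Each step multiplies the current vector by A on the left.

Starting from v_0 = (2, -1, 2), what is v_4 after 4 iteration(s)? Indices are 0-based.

v_0 = (2, -1, 2).
v_1 = A·v_0 = (3, 2, -2).
v_2 = A·v_1 = (-5, -26, 1).
v_3 = A·v_2 = (-69, 127, -97).
v_4 = A·v_3 = (62, -523, 383).

v_4 = (62, -523, 383)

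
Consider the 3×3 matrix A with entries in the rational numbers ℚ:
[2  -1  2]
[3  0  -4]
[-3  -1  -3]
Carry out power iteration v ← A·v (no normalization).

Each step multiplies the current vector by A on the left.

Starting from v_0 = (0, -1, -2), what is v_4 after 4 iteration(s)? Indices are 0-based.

v_0 = (0, -1, -2).
v_1 = A·v_0 = (-3, 8, 7).
v_2 = A·v_1 = (0, -37, -20).
v_3 = A·v_2 = (-3, 80, 97).
v_4 = A·v_3 = (108, -397, -362).

v_4 = (108, -397, -362)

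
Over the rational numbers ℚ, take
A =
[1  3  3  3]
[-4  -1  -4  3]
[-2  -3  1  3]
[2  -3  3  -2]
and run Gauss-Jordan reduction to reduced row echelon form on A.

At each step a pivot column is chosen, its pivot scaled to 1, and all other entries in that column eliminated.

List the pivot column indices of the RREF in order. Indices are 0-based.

pivot(0,0)=1: scale R0 → (1, 3, 3, 3)
  clear (1,0): R1 −= (-4)R0 → (0, 11, 8, 15)
  clear (2,0): R2 −= (-2)R0 → (0, 3, 7, 9)
  clear (3,0): R3 −= (2)R0 → (0, -9, -3, -8)
pivot(1,1)=11: scale R1 → (0, 1, 8/11, 15/11)
  clear (0,1): R0 −= (3)R1 → (1, 0, 9/11, -12/11)
  clear (2,1): R2 −= (3)R1 → (0, 0, 53/11, 54/11)
  clear (3,1): R3 −= (-9)R1 → (0, 0, 39/11, 47/11)
pivot(2,2)=53/11: scale R2 → (0, 0, 1, 54/53)
  clear (0,2): R0 −= (9/11)R2 → (1, 0, 0, -102/53)
  clear (1,2): R1 −= (8/11)R2 → (0, 1, 0, 33/53)
  clear (3,2): R3 −= (39/11)R2 → (0, 0, 0, 35/53)
pivot(3,3)=35/53: scale R3 → (0, 0, 0, 1)
  clear (0,3): R0 −= (-102/53)R3 → (1, 0, 0, 0)
  clear (1,3): R1 −= (33/53)R3 → (0, 1, 0, 0)
  clear (2,3): R2 −= (54/53)R3 → (0, 0, 1, 0)

pivot columns: 0, 1, 2, 3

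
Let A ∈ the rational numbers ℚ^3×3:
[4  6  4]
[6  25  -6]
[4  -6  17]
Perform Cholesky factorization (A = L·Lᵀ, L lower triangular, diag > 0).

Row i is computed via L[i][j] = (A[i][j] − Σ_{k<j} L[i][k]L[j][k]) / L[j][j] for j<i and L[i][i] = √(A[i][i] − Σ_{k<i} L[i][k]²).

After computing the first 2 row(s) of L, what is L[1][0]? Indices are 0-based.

Step 1: L[0][0] = √(4) = 2.
  L[1][0] = (6) / L[0][0] = 3.
Step 2: L[1][1] = √(16) = 4.

L[1][0] = 3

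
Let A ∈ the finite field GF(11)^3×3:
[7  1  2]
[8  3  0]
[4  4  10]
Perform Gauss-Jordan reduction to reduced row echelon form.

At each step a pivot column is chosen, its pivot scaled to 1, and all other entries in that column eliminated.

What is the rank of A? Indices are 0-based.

rank = 3

pivot(0,0)=7: scale R0 → (1, 8, 5)
  clear (1,0): R1 −= (8)R0 → (0, 5, 4)
  clear (2,0): R2 −= (4)R0 → (0, 5, 1)
pivot(1,1)=5: scale R1 → (0, 1, 3)
  clear (0,1): R0 −= (8)R1 → (1, 0, 3)
  clear (2,1): R2 −= (5)R1 → (0, 0, 8)
pivot(2,2)=8: scale R2 → (0, 0, 1)
  clear (0,2): R0 −= (3)R2 → (1, 0, 0)
  clear (1,2): R1 −= (3)R2 → (0, 1, 0)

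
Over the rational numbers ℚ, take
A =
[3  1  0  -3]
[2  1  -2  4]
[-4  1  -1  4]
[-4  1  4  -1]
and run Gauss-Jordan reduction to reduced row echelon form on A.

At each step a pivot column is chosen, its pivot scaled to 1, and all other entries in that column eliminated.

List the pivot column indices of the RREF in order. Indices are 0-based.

pivot columns: 0, 1, 2, 3

[1] R0 /= 3  ⇒  (1, 1/3, 0, -1)
     R1 -= 2·R0  ⇒  (0, 1/3, -2, 6)
     R2 -= -4·R0  ⇒  (0, 7/3, -1, 0)
     R3 -= -4·R0  ⇒  (0, 7/3, 4, -5)
[2] R1 /= 1/3  ⇒  (0, 1, -6, 18)
     R0 -= 1/3·R1  ⇒  (1, 0, 2, -7)
     R2 -= 7/3·R1  ⇒  (0, 0, 13, -42)
     R3 -= 7/3·R1  ⇒  (0, 0, 18, -47)
[3] R2 /= 13  ⇒  (0, 0, 1, -42/13)
     R0 -= 2·R2  ⇒  (1, 0, 0, -7/13)
     R1 -= -6·R2  ⇒  (0, 1, 0, -18/13)
     R3 -= 18·R2  ⇒  (0, 0, 0, 145/13)
[4] R3 /= 145/13  ⇒  (0, 0, 0, 1)
     R0 -= -7/13·R3  ⇒  (1, 0, 0, 0)
     R1 -= -18/13·R3  ⇒  (0, 1, 0, 0)
     R2 -= -42/13·R3  ⇒  (0, 0, 1, 0)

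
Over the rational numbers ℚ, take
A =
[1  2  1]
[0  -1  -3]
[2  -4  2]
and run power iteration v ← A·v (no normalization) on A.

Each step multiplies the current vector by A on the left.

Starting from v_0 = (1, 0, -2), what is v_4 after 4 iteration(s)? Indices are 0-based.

v_0 = (1, 0, -2).
v_1 = A·v_0 = (-1, 6, -2).
v_2 = A·v_1 = (9, 0, -30).
v_3 = A·v_2 = (-21, 90, -42).
v_4 = A·v_3 = (117, 36, -486).

v_4 = (117, 36, -486)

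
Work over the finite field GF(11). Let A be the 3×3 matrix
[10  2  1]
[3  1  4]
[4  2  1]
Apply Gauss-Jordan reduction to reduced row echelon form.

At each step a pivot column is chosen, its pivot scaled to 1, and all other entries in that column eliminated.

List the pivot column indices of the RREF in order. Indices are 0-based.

pivot columns: 0, 1, 2

step 1: normalize row 0 (÷10) = (1, 9, 10)
  row 1: subtract 3×row0 = (0, 7, 7)
  row 2: subtract 4×row0 = (0, 10, 5)
step 2: normalize row 1 (÷7) = (0, 1, 1)
  row 0: subtract 9×row1 = (1, 0, 1)
  row 2: subtract 10×row1 = (0, 0, 6)
step 3: normalize row 2 (÷6) = (0, 0, 1)
  row 0: subtract 1×row2 = (1, 0, 0)
  row 1: subtract 1×row2 = (0, 1, 0)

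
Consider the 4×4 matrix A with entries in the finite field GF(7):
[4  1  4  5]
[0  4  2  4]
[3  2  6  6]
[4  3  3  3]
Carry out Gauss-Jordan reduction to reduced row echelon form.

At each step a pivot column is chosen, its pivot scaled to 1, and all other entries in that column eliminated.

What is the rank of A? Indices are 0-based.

step 1: normalize row 0 (÷4) = (1, 2, 1, 3)
  row 2: subtract 3×row0 = (0, 3, 3, 4)
  row 3: subtract 4×row0 = (0, 2, 6, 5)
step 2: normalize row 1 (÷4) = (0, 1, 4, 1)
  row 0: subtract 2×row1 = (1, 0, 0, 1)
  row 2: subtract 3×row1 = (0, 0, 5, 1)
  row 3: subtract 2×row1 = (0, 0, 5, 3)
step 3: normalize row 2 (÷5) = (0, 0, 1, 3)
  row 1: subtract 4×row2 = (0, 1, 0, 3)
  row 3: subtract 5×row2 = (0, 0, 0, 2)
step 4: normalize row 3 (÷2) = (0, 0, 0, 1)
  row 0: subtract 1×row3 = (1, 0, 0, 0)
  row 1: subtract 3×row3 = (0, 1, 0, 0)
  row 2: subtract 3×row3 = (0, 0, 1, 0)

rank = 4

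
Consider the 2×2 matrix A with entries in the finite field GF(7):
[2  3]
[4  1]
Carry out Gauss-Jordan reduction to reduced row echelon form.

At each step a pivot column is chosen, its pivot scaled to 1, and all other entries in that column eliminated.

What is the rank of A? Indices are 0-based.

rank = 2

pivot(0,0)=2: scale R0 → (1, 5)
  clear (1,0): R1 −= (4)R0 → (0, 2)
pivot(1,1)=2: scale R1 → (0, 1)
  clear (0,1): R0 −= (5)R1 → (1, 0)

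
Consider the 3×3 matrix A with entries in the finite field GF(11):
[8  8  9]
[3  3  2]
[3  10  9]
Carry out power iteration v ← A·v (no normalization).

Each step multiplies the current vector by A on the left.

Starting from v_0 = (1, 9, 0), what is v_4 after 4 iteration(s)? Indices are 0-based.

v_0 = (1, 9, 0).
v_1 = A·v_0 = (3, 8, 5).
v_2 = A·v_1 = (1, 10, 2).
v_3 = A·v_2 = (7, 4, 0).
v_4 = A·v_3 = (0, 0, 6).

v_4 = (0, 0, 6)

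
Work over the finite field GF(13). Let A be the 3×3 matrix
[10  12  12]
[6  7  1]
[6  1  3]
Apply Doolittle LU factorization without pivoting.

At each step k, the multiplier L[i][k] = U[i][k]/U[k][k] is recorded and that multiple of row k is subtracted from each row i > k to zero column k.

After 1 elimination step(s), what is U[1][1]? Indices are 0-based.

U[1][1] = 5

k=0: U[0][0]=10
  eliminate (1,0): mult=11, new row 1: (0, 5, 12); set L[1][0]=11
  eliminate (2,0): mult=11, new row 2: (0, 12, 1); set L[2][0]=11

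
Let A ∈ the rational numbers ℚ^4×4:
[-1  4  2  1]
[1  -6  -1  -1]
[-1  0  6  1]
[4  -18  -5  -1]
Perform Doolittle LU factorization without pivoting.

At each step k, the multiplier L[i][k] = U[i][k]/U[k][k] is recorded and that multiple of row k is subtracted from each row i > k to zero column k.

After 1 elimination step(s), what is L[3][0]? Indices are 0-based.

L[3][0] = -4

[col 0] pivot -1
  R1 -= -1*R0 → (0, -2, 1, 0)  (L[1][0] := -1)
  R2 -= 1*R0 → (0, -4, 4, 0)  (L[2][0] := 1)
  R3 -= -4*R0 → (0, -2, 3, 3)  (L[3][0] := -4)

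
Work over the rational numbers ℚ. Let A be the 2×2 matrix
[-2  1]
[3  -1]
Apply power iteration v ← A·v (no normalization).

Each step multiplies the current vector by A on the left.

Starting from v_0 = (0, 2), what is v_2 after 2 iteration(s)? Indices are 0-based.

v_0 = (0, 2).
v_1 = A·v_0 = (2, -2).
v_2 = A·v_1 = (-6, 8).

v_2 = (-6, 8)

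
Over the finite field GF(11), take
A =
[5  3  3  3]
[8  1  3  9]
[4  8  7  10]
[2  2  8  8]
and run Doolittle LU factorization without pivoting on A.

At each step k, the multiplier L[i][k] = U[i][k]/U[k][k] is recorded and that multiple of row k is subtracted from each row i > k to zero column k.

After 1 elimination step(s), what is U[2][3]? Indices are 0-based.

[col 0] pivot 5
  R1 -= 6*R0 → (0, 5, 7, 2)  (L[1][0] := 6)
  R2 -= 3*R0 → (0, 10, 9, 1)  (L[2][0] := 3)
  R3 -= 7*R0 → (0, 3, 9, 9)  (L[3][0] := 7)

U[2][3] = 1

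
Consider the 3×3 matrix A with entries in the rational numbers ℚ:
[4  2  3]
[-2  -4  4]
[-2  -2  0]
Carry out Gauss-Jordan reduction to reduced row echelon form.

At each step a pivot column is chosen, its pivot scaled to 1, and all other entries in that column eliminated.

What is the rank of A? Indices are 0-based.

[1] R0 /= 4  ⇒  (1, 1/2, 3/4)
     R1 -= -2·R0  ⇒  (0, -3, 11/2)
     R2 -= -2·R0  ⇒  (0, -1, 3/2)
[2] R1 /= -3  ⇒  (0, 1, -11/6)
     R0 -= 1/2·R1  ⇒  (1, 0, 5/3)
     R2 -= -1·R1  ⇒  (0, 0, -1/3)
[3] R2 /= -1/3  ⇒  (0, 0, 1)
     R0 -= 5/3·R2  ⇒  (1, 0, 0)
     R1 -= -11/6·R2  ⇒  (0, 1, 0)

rank = 3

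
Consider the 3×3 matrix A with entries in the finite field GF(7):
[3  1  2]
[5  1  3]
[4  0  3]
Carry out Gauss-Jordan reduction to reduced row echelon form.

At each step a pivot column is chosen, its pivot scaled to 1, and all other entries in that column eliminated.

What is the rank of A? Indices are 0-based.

rank = 3

pivot(0,0)=3: scale R0 → (1, 5, 3)
  clear (1,0): R1 −= (5)R0 → (0, 4, 2)
  clear (2,0): R2 −= (4)R0 → (0, 1, 5)
pivot(1,1)=4: scale R1 → (0, 1, 4)
  clear (0,1): R0 −= (5)R1 → (1, 0, 4)
  clear (2,1): R2 −= (1)R1 → (0, 0, 1)
pivot(2,2)=1: scale R2 → (0, 0, 1)
  clear (0,2): R0 −= (4)R2 → (1, 0, 0)
  clear (1,2): R1 −= (4)R2 → (0, 1, 0)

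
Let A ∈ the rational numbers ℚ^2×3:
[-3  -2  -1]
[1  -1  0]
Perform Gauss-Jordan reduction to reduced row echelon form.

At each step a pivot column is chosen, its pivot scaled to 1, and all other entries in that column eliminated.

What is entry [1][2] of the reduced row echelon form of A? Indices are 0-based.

M[1][2] = 1/5

[1] R0 /= -3  ⇒  (1, 2/3, 1/3)
     R1 -= 1·R0  ⇒  (0, -5/3, -1/3)
[2] R1 /= -5/3  ⇒  (0, 1, 1/5)
     R0 -= 2/3·R1  ⇒  (1, 0, 1/5)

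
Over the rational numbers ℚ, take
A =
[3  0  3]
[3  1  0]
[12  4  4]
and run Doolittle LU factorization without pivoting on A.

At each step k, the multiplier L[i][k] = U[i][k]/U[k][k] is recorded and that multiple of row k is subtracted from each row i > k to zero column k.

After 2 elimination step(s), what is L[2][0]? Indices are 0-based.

L[2][0] = 4

Step 1: pivot at (0,0) is 3.
  row1 ← row1 − (1)·row0  ⇒  L[1][0]=1, U row1=(0, 1, -3)
  row2 ← row2 − (4)·row0  ⇒  L[2][0]=4, U row2=(0, 4, -8)
Step 2: pivot at (1,1) is 1.
  row2 ← row2 − (4)·row1  ⇒  L[2][1]=4, U row2=(0, 0, 4)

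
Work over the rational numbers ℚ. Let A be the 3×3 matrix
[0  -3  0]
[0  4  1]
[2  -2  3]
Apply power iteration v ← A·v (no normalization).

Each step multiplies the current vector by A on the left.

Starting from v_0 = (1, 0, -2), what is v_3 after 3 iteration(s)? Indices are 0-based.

v_3 = (36, -56, 12)

v_0 = (1, 0, -2).
v_1 = A·v_0 = (0, -2, -4).
v_2 = A·v_1 = (6, -12, -8).
v_3 = A·v_2 = (36, -56, 12).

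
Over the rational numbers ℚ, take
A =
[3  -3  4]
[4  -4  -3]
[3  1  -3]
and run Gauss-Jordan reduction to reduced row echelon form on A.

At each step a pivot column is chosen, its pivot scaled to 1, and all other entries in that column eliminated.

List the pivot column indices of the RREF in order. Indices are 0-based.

step 1: normalize row 0 (÷3) = (1, -1, 4/3)
  row 1: subtract 4×row0 = (0, 0, -25/3)
  row 2: subtract 3×row0 = (0, 4, -7)
step 2: exchange rows 1,2
step 2: normalize row 1 (÷4) = (0, 1, -7/4)
  row 0: subtract -1×row1 = (1, 0, -5/12)
step 3: normalize row 2 (÷-25/3) = (0, 0, 1)
  row 0: subtract -5/12×row2 = (1, 0, 0)
  row 1: subtract -7/4×row2 = (0, 1, 0)

pivot columns: 0, 1, 2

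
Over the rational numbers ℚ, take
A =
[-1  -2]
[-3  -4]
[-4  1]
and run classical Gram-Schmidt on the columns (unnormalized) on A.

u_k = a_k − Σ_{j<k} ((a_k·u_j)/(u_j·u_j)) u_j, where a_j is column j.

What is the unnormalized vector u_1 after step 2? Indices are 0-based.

Step 1: u_0 = a_0 = (-1, -3, -4).
Step 2: u_1 = a_1 − (5/13)·u_0 = (-21/13, -37/13, 33/13).

u_1 = (-21/13, -37/13, 33/13)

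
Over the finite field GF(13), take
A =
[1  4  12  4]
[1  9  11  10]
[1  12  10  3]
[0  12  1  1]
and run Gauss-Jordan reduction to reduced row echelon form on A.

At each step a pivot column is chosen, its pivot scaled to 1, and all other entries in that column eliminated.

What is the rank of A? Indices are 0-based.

rank = 4

step 1: normalize row 0 (÷1) = (1, 4, 12, 4)
  row 1: subtract 1×row0 = (0, 5, 12, 6)
  row 2: subtract 1×row0 = (0, 8, 11, 12)
step 2: normalize row 1 (÷5) = (0, 1, 5, 9)
  row 0: subtract 4×row1 = (1, 0, 5, 7)
  row 2: subtract 8×row1 = (0, 0, 10, 5)
  row 3: subtract 12×row1 = (0, 0, 6, 10)
step 3: normalize row 2 (÷10) = (0, 0, 1, 7)
  row 0: subtract 5×row2 = (1, 0, 0, 11)
  row 1: subtract 5×row2 = (0, 1, 0, 0)
  row 3: subtract 6×row2 = (0, 0, 0, 7)
step 4: normalize row 3 (÷7) = (0, 0, 0, 1)
  row 0: subtract 11×row3 = (1, 0, 0, 0)
  row 2: subtract 7×row3 = (0, 0, 1, 0)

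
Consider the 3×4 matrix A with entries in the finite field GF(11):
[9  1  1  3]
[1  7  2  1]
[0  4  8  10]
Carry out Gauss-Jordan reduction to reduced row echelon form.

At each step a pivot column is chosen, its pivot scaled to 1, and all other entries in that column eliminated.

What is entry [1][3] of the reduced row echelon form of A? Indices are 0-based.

M[1][3] = 1

pivot(0,0)=9: scale R0 → (1, 5, 5, 4)
  clear (1,0): R1 −= (1)R0 → (0, 2, 8, 8)
pivot(1,1)=2: scale R1 → (0, 1, 4, 4)
  clear (0,1): R0 −= (5)R1 → (1, 0, 7, 6)
  clear (2,1): R2 −= (4)R1 → (0, 0, 3, 5)
pivot(2,2)=3: scale R2 → (0, 0, 1, 9)
  clear (0,2): R0 −= (7)R2 → (1, 0, 0, 9)
  clear (1,2): R1 −= (4)R2 → (0, 1, 0, 1)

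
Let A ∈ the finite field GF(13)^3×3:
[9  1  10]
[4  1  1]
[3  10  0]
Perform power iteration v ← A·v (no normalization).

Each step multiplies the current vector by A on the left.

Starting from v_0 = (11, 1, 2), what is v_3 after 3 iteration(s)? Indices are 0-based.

v_3 = (3, 10, 10)

v_0 = (11, 1, 2).
v_1 = A·v_0 = (3, 8, 4).
v_2 = A·v_1 = (10, 11, 11).
v_3 = A·v_2 = (3, 10, 10).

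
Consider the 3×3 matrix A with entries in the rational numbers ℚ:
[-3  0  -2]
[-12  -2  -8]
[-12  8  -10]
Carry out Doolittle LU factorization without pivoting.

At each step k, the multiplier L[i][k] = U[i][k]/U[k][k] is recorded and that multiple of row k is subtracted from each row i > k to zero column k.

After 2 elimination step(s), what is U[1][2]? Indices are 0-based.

[col 0] pivot -3
  R1 -= 4*R0 → (0, -2, 0)  (L[1][0] := 4)
  R2 -= 4*R0 → (0, 8, -2)  (L[2][0] := 4)
[col 1] pivot -2
  R2 -= -4*R1 → (0, 0, -2)  (L[2][1] := -4)

U[1][2] = 0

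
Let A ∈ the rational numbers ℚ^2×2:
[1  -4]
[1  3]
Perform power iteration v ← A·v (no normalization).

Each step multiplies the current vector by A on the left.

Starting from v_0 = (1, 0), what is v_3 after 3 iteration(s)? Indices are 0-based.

v_3 = (-19, 9)

v_0 = (1, 0).
v_1 = A·v_0 = (1, 1).
v_2 = A·v_1 = (-3, 4).
v_3 = A·v_2 = (-19, 9).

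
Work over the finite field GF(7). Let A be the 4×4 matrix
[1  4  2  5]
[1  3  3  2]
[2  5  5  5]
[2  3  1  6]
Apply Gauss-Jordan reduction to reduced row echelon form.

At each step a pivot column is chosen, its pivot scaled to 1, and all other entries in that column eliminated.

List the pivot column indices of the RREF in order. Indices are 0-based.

pivot(0,0)=1: scale R0 → (1, 4, 2, 5)
  clear (1,0): R1 −= (1)R0 → (0, 6, 1, 4)
  clear (2,0): R2 −= (2)R0 → (0, 4, 1, 2)
  clear (3,0): R3 −= (2)R0 → (0, 2, 4, 3)
pivot(1,1)=6: scale R1 → (0, 1, 6, 3)
  clear (0,1): R0 −= (4)R1 → (1, 0, 6, 0)
  clear (2,1): R2 −= (4)R1 → (0, 0, 5, 4)
  clear (3,1): R3 −= (2)R1 → (0, 0, 6, 4)
pivot(2,2)=5: scale R2 → (0, 0, 1, 5)
  clear (0,2): R0 −= (6)R2 → (1, 0, 0, 5)
  clear (1,2): R1 −= (6)R2 → (0, 1, 0, 1)
  clear (3,2): R3 −= (6)R2 → (0, 0, 0, 2)
pivot(3,3)=2: scale R3 → (0, 0, 0, 1)
  clear (0,3): R0 −= (5)R3 → (1, 0, 0, 0)
  clear (1,3): R1 −= (1)R3 → (0, 1, 0, 0)
  clear (2,3): R2 −= (5)R3 → (0, 0, 1, 0)

pivot columns: 0, 1, 2, 3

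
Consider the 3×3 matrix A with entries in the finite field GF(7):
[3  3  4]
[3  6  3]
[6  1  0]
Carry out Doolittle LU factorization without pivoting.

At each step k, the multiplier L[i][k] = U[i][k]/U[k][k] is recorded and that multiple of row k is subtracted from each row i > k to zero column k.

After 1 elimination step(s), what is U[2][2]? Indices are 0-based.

U[2][2] = 6

[col 0] pivot 3
  R1 -= 1*R0 → (0, 3, 6)  (L[1][0] := 1)
  R2 -= 2*R0 → (0, 2, 6)  (L[2][0] := 2)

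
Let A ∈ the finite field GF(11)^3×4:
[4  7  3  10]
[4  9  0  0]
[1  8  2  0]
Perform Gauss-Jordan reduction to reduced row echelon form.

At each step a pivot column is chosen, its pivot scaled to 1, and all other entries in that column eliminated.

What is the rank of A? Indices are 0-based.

rank = 3

pivot(0,0)=4: scale R0 → (1, 10, 9, 8)
  clear (1,0): R1 −= (4)R0 → (0, 2, 8, 1)
  clear (2,0): R2 −= (1)R0 → (0, 9, 4, 3)
pivot(1,1)=2: scale R1 → (0, 1, 4, 6)
  clear (0,1): R0 −= (10)R1 → (1, 0, 2, 3)
  clear (2,1): R2 −= (9)R1 → (0, 0, 1, 4)
pivot(2,2)=1: scale R2 → (0, 0, 1, 4)
  clear (0,2): R0 −= (2)R2 → (1, 0, 0, 6)
  clear (1,2): R1 −= (4)R2 → (0, 1, 0, 1)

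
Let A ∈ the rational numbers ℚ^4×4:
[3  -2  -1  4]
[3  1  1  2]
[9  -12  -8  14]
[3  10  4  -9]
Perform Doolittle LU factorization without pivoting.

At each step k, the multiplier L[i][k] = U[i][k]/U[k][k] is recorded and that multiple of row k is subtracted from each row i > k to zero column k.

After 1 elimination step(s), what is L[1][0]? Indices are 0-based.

Step 1: pivot at (0,0) is 3.
  row1 ← row1 − (1)·row0  ⇒  L[1][0]=1, U row1=(0, 3, 2, -2)
  row2 ← row2 − (3)·row0  ⇒  L[2][0]=3, U row2=(0, -6, -5, 2)
  row3 ← row3 − (1)·row0  ⇒  L[3][0]=1, U row3=(0, 12, 5, -13)

L[1][0] = 1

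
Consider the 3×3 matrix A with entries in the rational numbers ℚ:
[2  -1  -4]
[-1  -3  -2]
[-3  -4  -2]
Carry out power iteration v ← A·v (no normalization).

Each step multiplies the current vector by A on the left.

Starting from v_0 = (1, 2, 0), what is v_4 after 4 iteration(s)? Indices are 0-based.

v_0 = (1, 2, 0).
v_1 = A·v_0 = (0, -7, -11).
v_2 = A·v_1 = (51, 43, 50).
v_3 = A·v_2 = (-141, -280, -425).
v_4 = A·v_3 = (1698, 1831, 2393).

v_4 = (1698, 1831, 2393)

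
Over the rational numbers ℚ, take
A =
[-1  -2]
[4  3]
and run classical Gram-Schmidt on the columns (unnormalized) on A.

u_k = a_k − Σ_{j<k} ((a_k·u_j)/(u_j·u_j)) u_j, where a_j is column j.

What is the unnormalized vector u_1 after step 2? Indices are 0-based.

Step 1: u_0 = a_0 = (-1, 4).
Step 2: u_1 = a_1 − (14/17)·u_0 = (-20/17, -5/17).

u_1 = (-20/17, -5/17)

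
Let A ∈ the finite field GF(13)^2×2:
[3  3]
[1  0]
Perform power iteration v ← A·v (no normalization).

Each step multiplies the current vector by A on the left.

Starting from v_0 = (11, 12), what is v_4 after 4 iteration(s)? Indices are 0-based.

v_4 = (4, 4)

v_0 = (11, 12).
v_1 = A·v_0 = (4, 11).
v_2 = A·v_1 = (6, 4).
v_3 = A·v_2 = (4, 6).
v_4 = A·v_3 = (4, 4).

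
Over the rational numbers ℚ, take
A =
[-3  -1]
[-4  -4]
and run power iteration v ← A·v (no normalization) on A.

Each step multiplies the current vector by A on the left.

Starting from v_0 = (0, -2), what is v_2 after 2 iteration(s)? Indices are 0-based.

v_0 = (0, -2).
v_1 = A·v_0 = (2, 8).
v_2 = A·v_1 = (-14, -40).

v_2 = (-14, -40)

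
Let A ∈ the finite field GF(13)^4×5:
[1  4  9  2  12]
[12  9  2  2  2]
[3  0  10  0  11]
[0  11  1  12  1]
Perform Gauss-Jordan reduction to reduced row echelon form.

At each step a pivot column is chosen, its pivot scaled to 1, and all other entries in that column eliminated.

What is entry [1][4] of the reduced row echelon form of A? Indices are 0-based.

M[1][4] = 6

pivot(0,0)=1: scale R0 → (1, 4, 9, 2, 12)
  clear (1,0): R1 −= (12)R0 → (0, 0, 11, 4, 1)
  clear (2,0): R2 −= (3)R0 → (0, 1, 9, 7, 1)
pivot(1,1): swap R1↔R2
pivot(1,1)=1: scale R1 → (0, 1, 9, 7, 1)
  clear (0,1): R0 −= (4)R1 → (1, 0, 12, 0, 8)
  clear (3,1): R3 −= (11)R1 → (0, 0, 6, 0, 3)
pivot(2,2)=11: scale R2 → (0, 0, 1, 11, 6)
  clear (0,2): R0 −= (12)R2 → (1, 0, 0, 11, 1)
  clear (1,2): R1 −= (9)R2 → (0, 1, 0, 12, 12)
  clear (3,2): R3 −= (6)R2 → (0, 0, 0, 12, 6)
pivot(3,3)=12: scale R3 → (0, 0, 0, 1, 7)
  clear (0,3): R0 −= (11)R3 → (1, 0, 0, 0, 2)
  clear (1,3): R1 −= (12)R3 → (0, 1, 0, 0, 6)
  clear (2,3): R2 −= (11)R3 → (0, 0, 1, 0, 7)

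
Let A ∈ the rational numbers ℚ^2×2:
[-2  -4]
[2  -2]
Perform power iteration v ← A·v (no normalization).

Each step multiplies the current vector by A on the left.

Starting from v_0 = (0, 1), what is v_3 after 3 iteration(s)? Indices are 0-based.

v_0 = (0, 1).
v_1 = A·v_0 = (-4, -2).
v_2 = A·v_1 = (16, -4).
v_3 = A·v_2 = (-16, 40).

v_3 = (-16, 40)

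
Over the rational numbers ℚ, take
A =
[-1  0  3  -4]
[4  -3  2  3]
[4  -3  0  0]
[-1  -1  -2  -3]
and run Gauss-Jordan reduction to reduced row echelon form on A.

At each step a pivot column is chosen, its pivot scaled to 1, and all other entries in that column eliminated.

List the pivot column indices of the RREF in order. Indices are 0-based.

pivot(0,0)=-1: scale R0 → (1, 0, -3, 4)
  clear (1,0): R1 −= (4)R0 → (0, -3, 14, -13)
  clear (2,0): R2 −= (4)R0 → (0, -3, 12, -16)
  clear (3,0): R3 −= (-1)R0 → (0, -1, -5, 1)
pivot(1,1)=-3: scale R1 → (0, 1, -14/3, 13/3)
  clear (2,1): R2 −= (-3)R1 → (0, 0, -2, -3)
  clear (3,1): R3 −= (-1)R1 → (0, 0, -29/3, 16/3)
pivot(2,2)=-2: scale R2 → (0, 0, 1, 3/2)
  clear (0,2): R0 −= (-3)R2 → (1, 0, 0, 17/2)
  clear (1,2): R1 −= (-14/3)R2 → (0, 1, 0, 34/3)
  clear (3,2): R3 −= (-29/3)R2 → (0, 0, 0, 119/6)
pivot(3,3)=119/6: scale R3 → (0, 0, 0, 1)
  clear (0,3): R0 −= (17/2)R3 → (1, 0, 0, 0)
  clear (1,3): R1 −= (34/3)R3 → (0, 1, 0, 0)
  clear (2,3): R2 −= (3/2)R3 → (0, 0, 1, 0)

pivot columns: 0, 1, 2, 3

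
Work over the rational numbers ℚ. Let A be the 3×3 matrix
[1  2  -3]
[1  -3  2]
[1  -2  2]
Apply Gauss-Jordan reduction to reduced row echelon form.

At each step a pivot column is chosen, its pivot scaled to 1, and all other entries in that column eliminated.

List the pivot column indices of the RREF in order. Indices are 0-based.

pivot columns: 0, 1, 2

pivot(0,0)=1: scale R0 → (1, 2, -3)
  clear (1,0): R1 −= (1)R0 → (0, -5, 5)
  clear (2,0): R2 −= (1)R0 → (0, -4, 5)
pivot(1,1)=-5: scale R1 → (0, 1, -1)
  clear (0,1): R0 −= (2)R1 → (1, 0, -1)
  clear (2,1): R2 −= (-4)R1 → (0, 0, 1)
pivot(2,2)=1: scale R2 → (0, 0, 1)
  clear (0,2): R0 −= (-1)R2 → (1, 0, 0)
  clear (1,2): R1 −= (-1)R2 → (0, 1, 0)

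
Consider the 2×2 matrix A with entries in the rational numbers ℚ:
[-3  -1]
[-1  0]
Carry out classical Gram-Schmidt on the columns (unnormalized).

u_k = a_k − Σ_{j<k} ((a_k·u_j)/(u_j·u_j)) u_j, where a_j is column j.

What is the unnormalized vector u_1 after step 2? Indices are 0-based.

Step 1: u_0 = a_0 = (-3, -1).
Step 2: u_1 = a_1 − (3/10)·u_0 = (-1/10, 3/10).

u_1 = (-1/10, 3/10)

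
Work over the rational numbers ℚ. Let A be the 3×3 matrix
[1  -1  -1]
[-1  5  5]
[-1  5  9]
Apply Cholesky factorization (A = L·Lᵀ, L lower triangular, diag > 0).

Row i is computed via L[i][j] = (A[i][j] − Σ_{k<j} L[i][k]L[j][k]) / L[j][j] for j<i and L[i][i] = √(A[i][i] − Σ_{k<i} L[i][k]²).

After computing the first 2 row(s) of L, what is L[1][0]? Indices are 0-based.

Step 1: L[0][0] = √(1) = 1.
  L[1][0] = (-1) / L[0][0] = -1.
Step 2: L[1][1] = √(4) = 2.

L[1][0] = -1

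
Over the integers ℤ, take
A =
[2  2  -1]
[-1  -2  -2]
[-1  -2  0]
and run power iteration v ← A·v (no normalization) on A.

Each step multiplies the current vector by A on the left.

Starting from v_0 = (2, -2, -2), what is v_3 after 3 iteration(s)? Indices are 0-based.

v_0 = (2, -2, -2).
v_1 = A·v_0 = (2, 6, 2).
v_2 = A·v_1 = (14, -18, -14).
v_3 = A·v_2 = (6, 50, 22).

v_3 = (6, 50, 22)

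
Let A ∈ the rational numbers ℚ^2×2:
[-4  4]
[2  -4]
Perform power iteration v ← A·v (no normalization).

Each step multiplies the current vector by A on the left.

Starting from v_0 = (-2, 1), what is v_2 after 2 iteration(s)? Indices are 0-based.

v_2 = (-80, 56)

v_0 = (-2, 1).
v_1 = A·v_0 = (12, -8).
v_2 = A·v_1 = (-80, 56).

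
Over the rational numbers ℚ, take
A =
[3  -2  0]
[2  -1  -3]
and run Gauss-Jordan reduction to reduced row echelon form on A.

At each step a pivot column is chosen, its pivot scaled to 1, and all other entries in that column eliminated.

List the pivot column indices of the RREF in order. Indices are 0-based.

pivot columns: 0, 1

[1] R0 /= 3  ⇒  (1, -2/3, 0)
     R1 -= 2·R0  ⇒  (0, 1/3, -3)
[2] R1 /= 1/3  ⇒  (0, 1, -9)
     R0 -= -2/3·R1  ⇒  (1, 0, -6)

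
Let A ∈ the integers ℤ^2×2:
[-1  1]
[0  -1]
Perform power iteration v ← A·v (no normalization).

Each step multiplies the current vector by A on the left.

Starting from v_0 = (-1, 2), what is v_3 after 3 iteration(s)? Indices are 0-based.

v_0 = (-1, 2).
v_1 = A·v_0 = (3, -2).
v_2 = A·v_1 = (-5, 2).
v_3 = A·v_2 = (7, -2).

v_3 = (7, -2)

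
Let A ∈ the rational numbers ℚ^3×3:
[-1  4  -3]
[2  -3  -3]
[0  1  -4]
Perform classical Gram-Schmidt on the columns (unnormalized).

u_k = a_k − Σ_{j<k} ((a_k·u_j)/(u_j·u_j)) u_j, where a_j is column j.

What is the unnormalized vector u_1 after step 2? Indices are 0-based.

u_1 = (2, 1, 1)

Step 1: u_0 = a_0 = (-1, 2, 0).
Step 2: u_1 = a_1 − (-2)·u_0 = (2, 1, 1).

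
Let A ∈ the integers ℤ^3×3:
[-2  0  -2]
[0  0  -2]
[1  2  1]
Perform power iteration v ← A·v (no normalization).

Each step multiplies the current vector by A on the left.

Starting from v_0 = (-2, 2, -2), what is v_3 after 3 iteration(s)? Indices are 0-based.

v_3 = (0, -32, 0)

v_0 = (-2, 2, -2).
v_1 = A·v_0 = (8, 4, 0).
v_2 = A·v_1 = (-16, 0, 16).
v_3 = A·v_2 = (0, -32, 0).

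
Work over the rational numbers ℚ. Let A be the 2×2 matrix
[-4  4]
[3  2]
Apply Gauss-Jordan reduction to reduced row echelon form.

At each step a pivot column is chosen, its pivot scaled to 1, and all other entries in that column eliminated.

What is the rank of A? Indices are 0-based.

rank = 2

step 1: normalize row 0 (÷-4) = (1, -1)
  row 1: subtract 3×row0 = (0, 5)
step 2: normalize row 1 (÷5) = (0, 1)
  row 0: subtract -1×row1 = (1, 0)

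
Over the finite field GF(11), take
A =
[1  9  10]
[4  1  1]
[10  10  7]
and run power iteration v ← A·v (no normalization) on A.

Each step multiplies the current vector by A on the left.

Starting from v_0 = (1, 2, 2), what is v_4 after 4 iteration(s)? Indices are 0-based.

v_0 = (1, 2, 2).
v_1 = A·v_0 = (6, 8, 0).
v_2 = A·v_1 = (1, 10, 8).
v_3 = A·v_2 = (6, 0, 1).
v_4 = A·v_3 = (5, 3, 1).

v_4 = (5, 3, 1)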